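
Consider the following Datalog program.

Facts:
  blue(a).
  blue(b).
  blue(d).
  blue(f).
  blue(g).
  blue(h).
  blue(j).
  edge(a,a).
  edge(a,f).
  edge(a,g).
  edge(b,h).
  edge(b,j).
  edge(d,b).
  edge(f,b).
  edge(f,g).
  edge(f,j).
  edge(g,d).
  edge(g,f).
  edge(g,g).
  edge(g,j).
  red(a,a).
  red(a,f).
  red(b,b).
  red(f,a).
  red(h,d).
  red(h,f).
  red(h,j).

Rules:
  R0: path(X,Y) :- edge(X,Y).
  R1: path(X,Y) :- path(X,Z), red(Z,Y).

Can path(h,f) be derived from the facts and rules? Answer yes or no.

no

round 1: derive path(a,a) via R0 from edge(a,a)
round 1: derive path(a,f) via R0 from edge(a,f)
round 1: derive path(a,g) via R0 from edge(a,g)
round 1: derive path(b,h) via R0 from edge(b,h)
round 1: derive path(b,j) via R0 from edge(b,j)
round 1: derive path(d,b) via R0 from edge(d,b)
round 1: derive path(f,b) via R0 from edge(f,b)
round 1: derive path(f,g) via R0 from edge(f,g)
round 1: derive path(f,j) via R0 from edge(f,j)
round 1: derive path(g,d) via R0 from edge(g,d)
round 1: derive path(g,f) via R0 from edge(g,f)
round 1: derive path(g,g) via R0 from edge(g,g)
round 1: derive path(g,j) via R0 from edge(g,j)
round 2: derive path(b,d) via R1 from path(b,h), red(h,d)
round 2: derive path(b,f) via R1 from path(b,h), red(h,f)
round 2: derive path(g,a) via R1 from path(g,f), red(f,a)
round 3: derive path(b,a) via R1 from path(b,f), red(f,a)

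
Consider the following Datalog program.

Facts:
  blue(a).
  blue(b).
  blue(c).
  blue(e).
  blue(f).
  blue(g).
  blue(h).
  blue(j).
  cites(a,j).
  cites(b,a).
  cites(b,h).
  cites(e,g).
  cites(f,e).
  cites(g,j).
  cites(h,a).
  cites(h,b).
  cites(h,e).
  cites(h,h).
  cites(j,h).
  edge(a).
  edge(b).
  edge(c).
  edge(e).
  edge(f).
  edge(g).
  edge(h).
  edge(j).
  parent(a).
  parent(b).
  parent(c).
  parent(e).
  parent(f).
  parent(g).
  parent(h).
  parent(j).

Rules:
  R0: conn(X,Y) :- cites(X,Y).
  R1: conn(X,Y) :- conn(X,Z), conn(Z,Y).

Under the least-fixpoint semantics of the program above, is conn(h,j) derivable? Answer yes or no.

yes

round 1: derive conn(a,j) via R0 from cites(a,j)
round 1: derive conn(b,a) via R0 from cites(b,a)
round 1: derive conn(b,h) via R0 from cites(b,h)
round 1: derive conn(e,g) via R0 from cites(e,g)
round 1: derive conn(f,e) via R0 from cites(f,e)
round 1: derive conn(g,j) via R0 from cites(g,j)
round 1: derive conn(h,a) via R0 from cites(h,a)
round 1: derive conn(h,b) via R0 from cites(h,b)
round 1: derive conn(h,e) via R0 from cites(h,e)
round 1: derive conn(h,h) via R0 from cites(h,h)
round 1: derive conn(j,h) via R0 from cites(j,h)
round 2: derive conn(a,h) via R1 from conn(a,j), conn(j,h)
round 2: derive conn(b,b) via R1 from conn(b,h), conn(h,b)
round 2: derive conn(b,e) via R1 from conn(b,h), conn(h,e)
round 2: derive conn(b,j) via R1 from conn(b,a), conn(a,j)
round 2: derive conn(e,j) via R1 from conn(e,g), conn(g,j)
round 2: derive conn(f,g) via R1 from conn(f,e), conn(e,g)
round 2: derive conn(g,h) via R1 from conn(g,j), conn(j,h)
round 2: derive conn(h,g) via R1 from conn(h,e), conn(e,g)
round 2: derive conn(h,j) via R1 from conn(h,a), conn(a,j)
round 2: derive conn(j,a) via R1 from conn(j,h), conn(h,a)
round 2: derive conn(j,b) via R1 from conn(j,h), conn(h,b)
round 2: derive conn(j,e) via R1 from conn(j,h), conn(h,e)
round 3: derive conn(a,a) via R1 from conn(a,h), conn(h,a)
round 3: derive conn(a,b) via R1 from conn(a,h), conn(h,b)
round 3: derive conn(a,e) via R1 from conn(a,h), conn(h,e)
round 3: derive conn(a,g) via R1 from conn(a,h), conn(h,g)
round 3: derive conn(b,g) via R1 from conn(b,e), conn(e,g)
round 3: derive conn(e,a) via R1 from conn(e,j), conn(j,a)
round 3: derive conn(e,b) via R1 from conn(e,j), conn(j,b)
round 3: derive conn(e,e) via R1 from conn(e,j), conn(j,e)
round 3: derive conn(e,h) via R1 from conn(e,g), conn(g,h)
round 3: derive conn(f,h) via R1 from conn(f,g), conn(g,h)
round 3: derive conn(f,j) via R1 from conn(f,e), conn(e,j)
round 3: derive conn(g,a) via R1 from conn(g,h), conn(h,a)
round 3: derive conn(g,b) via R1 from conn(g,h), conn(h,b)
round 3: derive conn(g,e) via R1 from conn(g,h), conn(h,e)
round 3: derive conn(g,g) via R1 from conn(g,h), conn(h,g)
round 3: derive conn(j,g) via R1 from conn(j,e), conn(e,g)
round 3: derive conn(j,j) via R1 from conn(j,a), conn(a,j)
round 4: derive conn(f,a) via R1 from conn(f,e), conn(e,a)
round 4: derive conn(f,b) via R1 from conn(f,e), conn(e,b)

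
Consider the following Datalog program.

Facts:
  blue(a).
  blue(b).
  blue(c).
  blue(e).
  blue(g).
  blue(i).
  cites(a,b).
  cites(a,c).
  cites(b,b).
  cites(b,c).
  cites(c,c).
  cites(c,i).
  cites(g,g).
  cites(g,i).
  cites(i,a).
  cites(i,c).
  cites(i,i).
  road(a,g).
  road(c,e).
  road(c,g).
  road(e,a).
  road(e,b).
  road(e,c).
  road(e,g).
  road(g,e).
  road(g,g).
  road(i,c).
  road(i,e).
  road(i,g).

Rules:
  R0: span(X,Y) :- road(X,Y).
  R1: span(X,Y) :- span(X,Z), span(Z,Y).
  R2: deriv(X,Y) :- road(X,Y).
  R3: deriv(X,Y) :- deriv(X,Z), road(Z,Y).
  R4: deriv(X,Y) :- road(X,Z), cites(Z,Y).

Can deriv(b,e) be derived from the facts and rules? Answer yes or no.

no

round 1: derive deriv(a,g) via R2 from road(a,g)
round 1: derive deriv(c,e) via R2 from road(c,e)
round 1: derive deriv(c,g) via R2 from road(c,g)
round 1: derive deriv(e,a) via R2 from road(e,a)
round 1: derive deriv(e,b) via R2 from road(e,b)
round 1: derive deriv(e,c) via R2 from road(e,c)
round 1: derive deriv(e,g) via R2 from road(e,g)
round 1: derive deriv(g,e) via R2 from road(g,e)
round 1: derive deriv(g,g) via R2 from road(g,g)
round 1: derive deriv(i,c) via R2 from road(i,c)
round 1: derive deriv(i,e) via R2 from road(i,e)
round 1: derive deriv(i,g) via R2 from road(i,g)
round 1: derive deriv(a,i) via R4 from road(a,g), cites(g,i)
round 1: derive deriv(c,i) via R4 from road(c,g), cites(g,i)
round 1: derive deriv(e,i) via R4 from road(e,c), cites(c,i)
round 1: derive deriv(g,i) via R4 from road(g,g), cites(g,i)
round 1: derive deriv(i,i) via R4 from road(i,c), cites(c,i)
round 2: derive deriv(a,c) via R3 from deriv(a,i), road(i,c)
round 2: derive deriv(a,e) via R3 from deriv(a,g), road(g,e)
round 2: derive deriv(c,a) via R3 from deriv(c,e), road(e,a)
round 2: derive deriv(c,b) via R3 from deriv(c,e), road(e,b)
round 2: derive deriv(c,c) via R3 from deriv(c,e), road(e,c)
round 2: derive deriv(e,e) via R3 from deriv(e,c), road(c,e)
round 2: derive deriv(g,a) via R3 from deriv(g,e), road(e,a)
round 2: derive deriv(g,b) via R3 from deriv(g,e), road(e,b)
round 2: derive deriv(g,c) via R3 from deriv(g,e), road(e,c)
round 2: derive deriv(i,a) via R3 from deriv(i,e), road(e,a)
round 2: derive deriv(i,b) via R3 from deriv(i,e), road(e,b)
round 3: derive deriv(a,a) via R3 from deriv(a,e), road(e,a)
round 3: derive deriv(a,b) via R3 from deriv(a,e), road(e,b)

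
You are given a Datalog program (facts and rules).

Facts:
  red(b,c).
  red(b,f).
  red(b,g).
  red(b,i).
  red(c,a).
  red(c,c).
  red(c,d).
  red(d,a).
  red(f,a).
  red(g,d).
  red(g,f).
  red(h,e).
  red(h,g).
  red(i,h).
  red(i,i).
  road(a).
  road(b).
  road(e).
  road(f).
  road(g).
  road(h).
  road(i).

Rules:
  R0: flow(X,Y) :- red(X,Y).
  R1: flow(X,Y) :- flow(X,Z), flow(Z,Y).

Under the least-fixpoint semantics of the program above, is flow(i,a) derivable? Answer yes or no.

yes

round 1: derive flow(b,c) via R0 from red(b,c)
round 1: derive flow(b,f) via R0 from red(b,f)
round 1: derive flow(b,g) via R0 from red(b,g)
round 1: derive flow(b,i) via R0 from red(b,i)
round 1: derive flow(c,a) via R0 from red(c,a)
round 1: derive flow(c,c) via R0 from red(c,c)
round 1: derive flow(c,d) via R0 from red(c,d)
round 1: derive flow(d,a) via R0 from red(d,a)
round 1: derive flow(f,a) via R0 from red(f,a)
round 1: derive flow(g,d) via R0 from red(g,d)
round 1: derive flow(g,f) via R0 from red(g,f)
round 1: derive flow(h,e) via R0 from red(h,e)
round 1: derive flow(h,g) via R0 from red(h,g)
round 1: derive flow(i,h) via R0 from red(i,h)
round 1: derive flow(i,i) via R0 from red(i,i)
round 2: derive flow(b,a) via R1 from flow(b,c), flow(c,a)
round 2: derive flow(b,d) via R1 from flow(b,c), flow(c,d)
round 2: derive flow(b,h) via R1 from flow(b,i), flow(i,h)
round 2: derive flow(g,a) via R1 from flow(g,d), flow(d,a)
round 2: derive flow(h,d) via R1 from flow(h,g), flow(g,d)
round 2: derive flow(h,f) via R1 from flow(h,g), flow(g,f)
round 2: derive flow(i,e) via R1 from flow(i,h), flow(h,e)
round 2: derive flow(i,g) via R1 from flow(i,h), flow(h,g)
round 3: derive flow(b,e) via R1 from flow(b,h), flow(h,e)
round 3: derive flow(h,a) via R1 from flow(h,d), flow(d,a)
round 3: derive flow(i,a) via R1 from flow(i,g), flow(g,a)
round 3: derive flow(i,d) via R1 from flow(i,g), flow(g,d)
round 3: derive flow(i,f) via R1 from flow(i,g), flow(g,f)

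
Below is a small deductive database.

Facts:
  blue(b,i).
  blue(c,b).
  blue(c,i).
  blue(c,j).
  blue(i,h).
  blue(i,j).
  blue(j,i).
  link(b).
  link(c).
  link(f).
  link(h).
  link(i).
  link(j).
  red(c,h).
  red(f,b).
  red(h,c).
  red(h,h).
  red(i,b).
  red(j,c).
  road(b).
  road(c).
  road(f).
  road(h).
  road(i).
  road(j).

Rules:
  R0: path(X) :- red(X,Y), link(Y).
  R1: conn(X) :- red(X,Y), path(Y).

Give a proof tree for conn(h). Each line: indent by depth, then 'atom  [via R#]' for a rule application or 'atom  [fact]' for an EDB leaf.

conn(h)  [via R1]
  red(h,c)  [fact]
  path(c)  [via R0]
    red(c,h)  [fact]
    link(h)  [fact]

round 1: derive path(c) via R0 from red(c,h), link(h)
round 1: derive path(f) via R0 from red(f,b), link(b)
round 1: derive path(h) via R0 from red(h,c), link(c)
round 1: derive path(i) via R0 from red(i,b), link(b)
round 1: derive path(j) via R0 from red(j,c), link(c)
round 2: derive conn(c) via R1 from red(c,h), path(h)
round 2: derive conn(h) via R1 from red(h,c), path(c)
round 2: derive conn(j) via R1 from red(j,c), path(c)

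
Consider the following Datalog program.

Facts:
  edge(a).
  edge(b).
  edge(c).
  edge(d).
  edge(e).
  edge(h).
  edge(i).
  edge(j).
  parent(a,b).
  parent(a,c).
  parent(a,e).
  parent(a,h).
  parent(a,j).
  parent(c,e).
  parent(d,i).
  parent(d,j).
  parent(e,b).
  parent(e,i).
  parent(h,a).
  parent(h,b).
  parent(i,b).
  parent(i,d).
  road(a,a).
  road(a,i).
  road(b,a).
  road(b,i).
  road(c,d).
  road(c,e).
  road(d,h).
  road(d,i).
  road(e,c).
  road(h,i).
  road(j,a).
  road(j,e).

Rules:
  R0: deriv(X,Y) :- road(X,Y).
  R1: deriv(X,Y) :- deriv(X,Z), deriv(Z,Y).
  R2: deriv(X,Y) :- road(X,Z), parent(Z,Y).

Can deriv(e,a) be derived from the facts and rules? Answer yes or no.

yes

round 1: derive deriv(a,a) via R0 from road(a,a)
round 1: derive deriv(a,i) via R0 from road(a,i)
round 1: derive deriv(b,a) via R0 from road(b,a)
round 1: derive deriv(b,i) via R0 from road(b,i)
round 1: derive deriv(c,d) via R0 from road(c,d)
round 1: derive deriv(c,e) via R0 from road(c,e)
round 1: derive deriv(d,h) via R0 from road(d,h)
round 1: derive deriv(d,i) via R0 from road(d,i)
round 1: derive deriv(e,c) via R0 from road(e,c)
round 1: derive deriv(h,i) via R0 from road(h,i)
round 1: derive deriv(j,a) via R0 from road(j,a)
round 1: derive deriv(j,e) via R0 from road(j,e)
round 1: derive deriv(a,b) via R2 from road(a,a), parent(a,b)
round 1: derive deriv(a,c) via R2 from road(a,a), parent(a,c)
round 1: derive deriv(a,d) via R2 from road(a,i), parent(i,d)
round 1: derive deriv(a,e) via R2 from road(a,a), parent(a,e)
round 1: derive deriv(a,h) via R2 from road(a,a), parent(a,h)
round 1: derive deriv(a,j) via R2 from road(a,a), parent(a,j)
round 1: derive deriv(b,b) via R2 from road(b,a), parent(a,b)
round 1: derive deriv(b,c) via R2 from road(b,a), parent(a,c)
round 1: derive deriv(b,d) via R2 from road(b,i), parent(i,d)
round 1: derive deriv(b,e) via R2 from road(b,a), parent(a,e)
round 1: derive deriv(b,h) via R2 from road(b,a), parent(a,h)
round 1: derive deriv(b,j) via R2 from road(b,a), parent(a,j)
round 1: derive deriv(c,b) via R2 from road(c,e), parent(e,b)
round 1: derive deriv(c,i) via R2 from road(c,d), parent(d,i)
round 1: derive deriv(c,j) via R2 from road(c,d), parent(d,j)
round 1: derive deriv(d,a) via R2 from road(d,h), parent(h,a)
round 1: derive deriv(d,b) via R2 from road(d,h), parent(h,b)
round 1: derive deriv(d,d) via R2 from road(d,i), parent(i,d)
round 1: derive deriv(e,e) via R2 from road(e,c), parent(c,e)
round 1: derive deriv(h,b) via R2 from road(h,i), parent(i,b)
round 1: derive deriv(h,d) via R2 from road(h,i), parent(i,d)
round 1: derive deriv(j,b) via R2 from road(j,a), parent(a,b)
round 1: derive deriv(j,c) via R2 from road(j,a), parent(a,c)
round 1: derive deriv(j,h) via R2 from road(j,a), parent(a,h)
round 1: derive deriv(j,i) via R2 from road(j,e), parent(e,i)
round 1: derive deriv(j,j) via R2 from road(j,a), parent(a,j)
round 2: derive deriv(c,a) via R1 from deriv(c,b), deriv(b,a)
round 2: derive deriv(c,c) via R1 from deriv(c,b), deriv(b,c)
round 2: derive deriv(c,h) via R1 from deriv(c,b), deriv(b,h)
round 2: derive deriv(d,c) via R1 from deriv(d,a), deriv(a,c)
round 2: derive deriv(d,e) via R1 from deriv(d,a), deriv(a,e)
round 2: derive deriv(d,j) via R1 from deriv(d,a), deriv(a,j)
round 2: derive deriv(e,b) via R1 from deriv(e,c), deriv(c,b)
round 2: derive deriv(e,d) via R1 from deriv(e,c), deriv(c,d)
round 2: derive deriv(e,i) via R1 from deriv(e,c), deriv(c,i)
round 2: derive deriv(e,j) via R1 from deriv(e,c), deriv(c,j)
round 2: derive deriv(h,a) via R1 from deriv(h,b), deriv(b,a)
round 2: derive deriv(h,c) via R1 from deriv(h,b), deriv(b,c)
round 2: derive deriv(h,e) via R1 from deriv(h,b), deriv(b,e)
round 2: derive deriv(h,h) via R1 from deriv(h,b), deriv(b,h)
round 2: derive deriv(h,j) via R1 from deriv(h,b), deriv(b,j)
round 2: derive deriv(j,d) via R1 from deriv(j,a), deriv(a,d)
round 3: derive deriv(e,a) via R1 from deriv(e,b), deriv(b,a)
round 3: derive deriv(e,h) via R1 from deriv(e,b), deriv(b,h)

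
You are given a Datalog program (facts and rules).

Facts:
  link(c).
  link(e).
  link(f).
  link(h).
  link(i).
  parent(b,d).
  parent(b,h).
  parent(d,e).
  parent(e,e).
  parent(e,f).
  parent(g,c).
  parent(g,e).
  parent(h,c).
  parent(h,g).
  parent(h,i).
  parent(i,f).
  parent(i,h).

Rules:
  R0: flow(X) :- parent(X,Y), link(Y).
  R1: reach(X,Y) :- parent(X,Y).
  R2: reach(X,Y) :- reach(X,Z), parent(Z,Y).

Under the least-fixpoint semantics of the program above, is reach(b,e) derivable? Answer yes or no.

yes

round 1: derive reach(b,d) via R1 from parent(b,d)
round 1: derive reach(b,h) via R1 from parent(b,h)
round 1: derive reach(d,e) via R1 from parent(d,e)
round 1: derive reach(e,e) via R1 from parent(e,e)
round 1: derive reach(e,f) via R1 from parent(e,f)
round 1: derive reach(g,c) via R1 from parent(g,c)
round 1: derive reach(g,e) via R1 from parent(g,e)
round 1: derive reach(h,c) via R1 from parent(h,c)
round 1: derive reach(h,g) via R1 from parent(h,g)
round 1: derive reach(h,i) via R1 from parent(h,i)
round 1: derive reach(i,f) via R1 from parent(i,f)
round 1: derive reach(i,h) via R1 from parent(i,h)
round 2: derive reach(b,c) via R2 from reach(b,h), parent(h,c)
round 2: derive reach(b,e) via R2 from reach(b,d), parent(d,e)
round 2: derive reach(b,g) via R2 from reach(b,h), parent(h,g)
round 2: derive reach(b,i) via R2 from reach(b,h), parent(h,i)
round 2: derive reach(d,f) via R2 from reach(d,e), parent(e,f)
round 2: derive reach(g,f) via R2 from reach(g,e), parent(e,f)
round 2: derive reach(h,e) via R2 from reach(h,g), parent(g,e)
round 2: derive reach(h,f) via R2 from reach(h,i), parent(i,f)
round 2: derive reach(h,h) via R2 from reach(h,i), parent(i,h)
round 2: derive reach(i,c) via R2 from reach(i,h), parent(h,c)
round 2: derive reach(i,g) via R2 from reach(i,h), parent(h,g)
round 2: derive reach(i,i) via R2 from reach(i,h), parent(h,i)
round 3: derive reach(b,f) via R2 from reach(b,e), parent(e,f)
round 3: derive reach(i,e) via R2 from reach(i,g), parent(g,e)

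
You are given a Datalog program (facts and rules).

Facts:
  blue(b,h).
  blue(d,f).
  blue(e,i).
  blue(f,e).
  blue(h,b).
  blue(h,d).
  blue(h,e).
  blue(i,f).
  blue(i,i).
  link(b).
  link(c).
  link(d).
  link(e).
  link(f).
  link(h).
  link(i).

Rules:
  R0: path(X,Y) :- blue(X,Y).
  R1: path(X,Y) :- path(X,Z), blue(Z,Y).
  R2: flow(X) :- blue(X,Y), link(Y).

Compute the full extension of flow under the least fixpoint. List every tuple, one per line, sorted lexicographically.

round 1: derive flow(b) via R2 from blue(b,h), link(h)
round 1: derive flow(d) via R2 from blue(d,f), link(f)
round 1: derive flow(e) via R2 from blue(e,i), link(i)
round 1: derive flow(f) via R2 from blue(f,e), link(e)
round 1: derive flow(h) via R2 from blue(h,b), link(b)
round 1: derive flow(i) via R2 from blue(i,f), link(f)

flow(b)
flow(d)
flow(e)
flow(f)
flow(h)
flow(i)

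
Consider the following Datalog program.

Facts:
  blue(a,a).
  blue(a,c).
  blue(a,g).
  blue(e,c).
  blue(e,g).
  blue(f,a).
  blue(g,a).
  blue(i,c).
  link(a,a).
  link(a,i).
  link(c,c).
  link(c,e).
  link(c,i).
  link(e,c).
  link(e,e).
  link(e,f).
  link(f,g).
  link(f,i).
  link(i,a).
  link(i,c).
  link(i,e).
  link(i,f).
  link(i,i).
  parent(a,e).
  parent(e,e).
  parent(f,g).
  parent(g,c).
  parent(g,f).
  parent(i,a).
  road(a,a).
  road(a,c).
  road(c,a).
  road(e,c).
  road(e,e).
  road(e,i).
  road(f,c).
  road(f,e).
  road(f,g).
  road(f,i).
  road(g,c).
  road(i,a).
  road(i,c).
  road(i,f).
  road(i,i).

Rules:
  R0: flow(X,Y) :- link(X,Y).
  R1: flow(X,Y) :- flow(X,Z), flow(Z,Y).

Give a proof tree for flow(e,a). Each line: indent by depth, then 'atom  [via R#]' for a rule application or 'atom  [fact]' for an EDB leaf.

round 1: derive flow(a,a) via R0 from link(a,a)
round 1: derive flow(a,i) via R0 from link(a,i)
round 1: derive flow(c,c) via R0 from link(c,c)
round 1: derive flow(c,e) via R0 from link(c,e)
round 1: derive flow(c,i) via R0 from link(c,i)
round 1: derive flow(e,c) via R0 from link(e,c)
round 1: derive flow(e,e) via R0 from link(e,e)
round 1: derive flow(e,f) via R0 from link(e,f)
round 1: derive flow(f,g) via R0 from link(f,g)
round 1: derive flow(f,i) via R0 from link(f,i)
round 1: derive flow(i,a) via R0 from link(i,a)
round 1: derive flow(i,c) via R0 from link(i,c)
round 1: derive flow(i,e) via R0 from link(i,e)
round 1: derive flow(i,f) via R0 from link(i,f)
round 1: derive flow(i,i) via R0 from link(i,i)
round 2: derive flow(a,c) via R1 from flow(a,i), flow(i,c)
round 2: derive flow(a,e) via R1 from flow(a,i), flow(i,e)
round 2: derive flow(a,f) via R1 from flow(a,i), flow(i,f)
round 2: derive flow(c,a) via R1 from flow(c,i), flow(i,a)
round 2: derive flow(c,f) via R1 from flow(c,e), flow(e,f)
round 2: derive flow(e,g) via R1 from flow(e,f), flow(f,g)
round 2: derive flow(e,i) via R1 from flow(e,c), flow(c,i)
round 2: derive flow(f,a) via R1 from flow(f,i), flow(i,a)
round 2: derive flow(f,c) via R1 from flow(f,i), flow(i,c)
round 2: derive flow(f,e) via R1 from flow(f,i), flow(i,e)
round 2: derive flow(f,f) via R1 from flow(f,i), flow(i,f)
round 2: derive flow(i,g) via R1 from flow(i,f), flow(f,g)
round 3: derive flow(a,g) via R1 from flow(a,e), flow(e,g)
round 3: derive flow(c,g) via R1 from flow(c,e), flow(e,g)
round 3: derive flow(e,a) via R1 from flow(e,c), flow(c,a)

flow(e,a)  [via R1]
  flow(e,c)  [via R0]
    link(e,c)  [fact]
  flow(c,a)  [via R1]
    flow(c,i)  [via R0]
      link(c,i)  [fact]
    flow(i,a)  [via R0]
      link(i,a)  [fact]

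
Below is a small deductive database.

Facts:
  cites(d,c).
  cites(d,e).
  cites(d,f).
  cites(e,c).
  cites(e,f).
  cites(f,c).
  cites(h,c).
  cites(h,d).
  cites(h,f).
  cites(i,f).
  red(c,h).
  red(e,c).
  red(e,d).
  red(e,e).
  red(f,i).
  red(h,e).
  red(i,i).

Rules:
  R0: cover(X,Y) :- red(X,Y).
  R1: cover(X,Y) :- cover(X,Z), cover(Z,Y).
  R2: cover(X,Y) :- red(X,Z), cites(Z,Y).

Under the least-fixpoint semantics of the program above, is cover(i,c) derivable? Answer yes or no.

round 1: derive cover(c,h) via R0 from red(c,h)
round 1: derive cover(e,c) via R0 from red(e,c)
round 1: derive cover(e,d) via R0 from red(e,d)
round 1: derive cover(e,e) via R0 from red(e,e)
round 1: derive cover(f,i) via R0 from red(f,i)
round 1: derive cover(h,e) via R0 from red(h,e)
round 1: derive cover(i,i) via R0 from red(i,i)
round 1: derive cover(c,c) via R2 from red(c,h), cites(h,c)
round 1: derive cover(c,d) via R2 from red(c,h), cites(h,d)
round 1: derive cover(c,f) via R2 from red(c,h), cites(h,f)
round 1: derive cover(e,f) via R2 from red(e,d), cites(d,f)
round 1: derive cover(f,f) via R2 from red(f,i), cites(i,f)
round 1: derive cover(h,c) via R2 from red(h,e), cites(e,c)
round 1: derive cover(h,f) via R2 from red(h,e), cites(e,f)
round 1: derive cover(i,f) via R2 from red(i,i), cites(i,f)
round 2: derive cover(c,e) via R1 from cover(c,h), cover(h,e)
round 2: derive cover(c,i) via R1 from cover(c,f), cover(f,i)
round 2: derive cover(e,h) via R1 from cover(e,c), cover(c,h)
round 2: derive cover(e,i) via R1 from cover(e,f), cover(f,i)
round 2: derive cover(h,d) via R1 from cover(h,c), cover(c,d)
round 2: derive cover(h,h) via R1 from cover(h,c), cover(c,h)
round 2: derive cover(h,i) via R1 from cover(h,f), cover(f,i)

no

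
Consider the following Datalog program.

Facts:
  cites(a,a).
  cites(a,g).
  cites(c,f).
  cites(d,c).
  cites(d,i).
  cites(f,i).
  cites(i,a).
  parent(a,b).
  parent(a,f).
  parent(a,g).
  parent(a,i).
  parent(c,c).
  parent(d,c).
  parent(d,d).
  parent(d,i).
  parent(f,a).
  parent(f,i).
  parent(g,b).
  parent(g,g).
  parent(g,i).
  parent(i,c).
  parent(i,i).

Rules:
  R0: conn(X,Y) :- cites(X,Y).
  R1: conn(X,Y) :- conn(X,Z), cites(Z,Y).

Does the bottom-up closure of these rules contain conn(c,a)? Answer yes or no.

yes

round 1: derive conn(a,a) via R0 from cites(a,a)
round 1: derive conn(a,g) via R0 from cites(a,g)
round 1: derive conn(c,f) via R0 from cites(c,f)
round 1: derive conn(d,c) via R0 from cites(d,c)
round 1: derive conn(d,i) via R0 from cites(d,i)
round 1: derive conn(f,i) via R0 from cites(f,i)
round 1: derive conn(i,a) via R0 from cites(i,a)
round 2: derive conn(c,i) via R1 from conn(c,f), cites(f,i)
round 2: derive conn(d,a) via R1 from conn(d,i), cites(i,a)
round 2: derive conn(d,f) via R1 from conn(d,c), cites(c,f)
round 2: derive conn(f,a) via R1 from conn(f,i), cites(i,a)
round 2: derive conn(i,g) via R1 from conn(i,a), cites(a,g)
round 3: derive conn(c,a) via R1 from conn(c,i), cites(i,a)
round 3: derive conn(d,g) via R1 from conn(d,a), cites(a,g)
round 3: derive conn(f,g) via R1 from conn(f,a), cites(a,g)
round 4: derive conn(c,g) via R1 from conn(c,a), cites(a,g)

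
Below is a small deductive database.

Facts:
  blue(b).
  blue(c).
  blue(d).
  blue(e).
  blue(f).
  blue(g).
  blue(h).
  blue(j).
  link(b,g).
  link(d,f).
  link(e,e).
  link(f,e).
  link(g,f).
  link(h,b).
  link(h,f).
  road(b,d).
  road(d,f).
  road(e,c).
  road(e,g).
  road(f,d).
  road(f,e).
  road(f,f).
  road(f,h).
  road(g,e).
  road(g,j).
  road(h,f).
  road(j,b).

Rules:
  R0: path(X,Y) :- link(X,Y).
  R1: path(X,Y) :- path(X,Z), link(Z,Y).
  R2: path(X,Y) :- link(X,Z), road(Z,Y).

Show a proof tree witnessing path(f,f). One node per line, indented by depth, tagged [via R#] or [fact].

round 1: derive path(b,g) via R0 from link(b,g)
round 1: derive path(d,f) via R0 from link(d,f)
round 1: derive path(e,e) via R0 from link(e,e)
round 1: derive path(f,e) via R0 from link(f,e)
round 1: derive path(g,f) via R0 from link(g,f)
round 1: derive path(h,b) via R0 from link(h,b)
round 1: derive path(h,f) via R0 from link(h,f)
round 1: derive path(b,e) via R2 from link(b,g), road(g,e)
round 1: derive path(b,j) via R2 from link(b,g), road(g,j)
round 1: derive path(d,d) via R2 from link(d,f), road(f,d)
round 1: derive path(d,e) via R2 from link(d,f), road(f,e)
round 1: derive path(d,h) via R2 from link(d,f), road(f,h)
round 1: derive path(e,c) via R2 from link(e,e), road(e,c)
round 1: derive path(e,g) via R2 from link(e,e), road(e,g)
round 1: derive path(f,c) via R2 from link(f,e), road(e,c)
round 1: derive path(f,g) via R2 from link(f,e), road(e,g)
round 1: derive path(g,d) via R2 from link(g,f), road(f,d)
round 1: derive path(g,e) via R2 from link(g,f), road(f,e)
round 1: derive path(g,h) via R2 from link(g,f), road(f,h)
round 1: derive path(h,d) via R2 from link(h,b), road(b,d)
round 1: derive path(h,e) via R2 from link(h,f), road(f,e)
round 1: derive path(h,h) via R2 from link(h,f), road(f,h)
round 2: derive path(b,f) via R1 from path(b,g), link(g,f)
round 2: derive path(d,b) via R1 from path(d,h), link(h,b)
round 2: derive path(e,f) via R1 from path(e,g), link(g,f)
round 2: derive path(f,f) via R1 from path(f,g), link(g,f)
round 2: derive path(g,b) via R1 from path(g,h), link(h,b)
round 2: derive path(h,g) via R1 from path(h,b), link(b,g)
round 3: derive path(d,g) via R1 from path(d,b), link(b,g)
round 3: derive path(g,g) via R1 from path(g,b), link(b,g)

path(f,f)  [via R1]
  path(f,g)  [via R2]
    link(f,e)  [fact]
    road(e,g)  [fact]
  link(g,f)  [fact]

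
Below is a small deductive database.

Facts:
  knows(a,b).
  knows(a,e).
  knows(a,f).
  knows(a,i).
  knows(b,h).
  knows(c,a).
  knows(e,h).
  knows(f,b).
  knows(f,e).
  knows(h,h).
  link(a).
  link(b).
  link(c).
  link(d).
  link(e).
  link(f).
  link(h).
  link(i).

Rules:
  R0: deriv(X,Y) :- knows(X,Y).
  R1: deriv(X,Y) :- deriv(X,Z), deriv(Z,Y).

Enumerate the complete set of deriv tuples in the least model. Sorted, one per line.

round 1: derive deriv(a,b) via R0 from knows(a,b)
round 1: derive deriv(a,e) via R0 from knows(a,e)
round 1: derive deriv(a,f) via R0 from knows(a,f)
round 1: derive deriv(a,i) via R0 from knows(a,i)
round 1: derive deriv(b,h) via R0 from knows(b,h)
round 1: derive deriv(c,a) via R0 from knows(c,a)
round 1: derive deriv(e,h) via R0 from knows(e,h)
round 1: derive deriv(f,b) via R0 from knows(f,b)
round 1: derive deriv(f,e) via R0 from knows(f,e)
round 1: derive deriv(h,h) via R0 from knows(h,h)
round 2: derive deriv(a,h) via R1 from deriv(a,b), deriv(b,h)
round 2: derive deriv(c,b) via R1 from deriv(c,a), deriv(a,b)
round 2: derive deriv(c,e) via R1 from deriv(c,a), deriv(a,e)
round 2: derive deriv(c,f) via R1 from deriv(c,a), deriv(a,f)
round 2: derive deriv(c,i) via R1 from deriv(c,a), deriv(a,i)
round 2: derive deriv(f,h) via R1 from deriv(f,b), deriv(b,h)
round 3: derive deriv(c,h) via R1 from deriv(c,a), deriv(a,h)

deriv(a,b)
deriv(a,e)
deriv(a,f)
deriv(a,h)
deriv(a,i)
deriv(b,h)
deriv(c,a)
deriv(c,b)
deriv(c,e)
deriv(c,f)
deriv(c,h)
deriv(c,i)
deriv(e,h)
deriv(f,b)
deriv(f,e)
deriv(f,h)
deriv(h,h)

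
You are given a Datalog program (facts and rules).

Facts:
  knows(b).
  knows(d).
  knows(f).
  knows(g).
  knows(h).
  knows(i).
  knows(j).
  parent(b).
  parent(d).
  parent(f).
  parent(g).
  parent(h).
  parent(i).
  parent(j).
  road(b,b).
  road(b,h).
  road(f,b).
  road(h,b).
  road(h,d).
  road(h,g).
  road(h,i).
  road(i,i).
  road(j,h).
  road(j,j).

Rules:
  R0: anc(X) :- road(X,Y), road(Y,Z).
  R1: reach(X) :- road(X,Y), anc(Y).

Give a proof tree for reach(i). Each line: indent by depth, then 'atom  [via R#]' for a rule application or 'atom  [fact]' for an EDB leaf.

reach(i)  [via R1]
  road(i,i)  [fact]
  anc(i)  [via R0]
    road(i,i)  [fact]
    road(i,i)  [fact]

round 1: derive anc(b) via R0 from road(b,b), road(b,b)
round 1: derive anc(f) via R0 from road(f,b), road(b,b)
round 1: derive anc(h) via R0 from road(h,b), road(b,b)
round 1: derive anc(i) via R0 from road(i,i), road(i,i)
round 1: derive anc(j) via R0 from road(j,h), road(h,b)
round 2: derive reach(b) via R1 from road(b,b), anc(b)
round 2: derive reach(f) via R1 from road(f,b), anc(b)
round 2: derive reach(h) via R1 from road(h,b), anc(b)
round 2: derive reach(i) via R1 from road(i,i), anc(i)
round 2: derive reach(j) via R1 from road(j,h), anc(h)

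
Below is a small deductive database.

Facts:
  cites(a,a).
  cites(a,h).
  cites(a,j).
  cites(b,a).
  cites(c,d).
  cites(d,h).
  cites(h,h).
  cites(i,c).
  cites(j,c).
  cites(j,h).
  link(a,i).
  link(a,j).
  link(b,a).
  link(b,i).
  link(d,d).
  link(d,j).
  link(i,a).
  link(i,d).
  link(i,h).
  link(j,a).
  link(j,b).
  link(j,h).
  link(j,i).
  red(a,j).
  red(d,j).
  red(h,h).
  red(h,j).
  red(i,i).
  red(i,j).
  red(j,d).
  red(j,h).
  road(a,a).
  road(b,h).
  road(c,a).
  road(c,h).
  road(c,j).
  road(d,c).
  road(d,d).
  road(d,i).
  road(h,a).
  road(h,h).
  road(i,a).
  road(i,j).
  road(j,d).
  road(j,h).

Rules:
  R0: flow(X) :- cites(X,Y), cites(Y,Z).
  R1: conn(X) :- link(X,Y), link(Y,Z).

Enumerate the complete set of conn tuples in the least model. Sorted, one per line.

conn(a)
conn(b)
conn(d)
conn(i)
conn(j)

round 1: derive conn(a) via R1 from link(a,i), link(i,a)
round 1: derive conn(b) via R1 from link(b,a), link(a,i)
round 1: derive conn(d) via R1 from link(d,d), link(d,d)
round 1: derive conn(i) via R1 from link(i,a), link(a,i)
round 1: derive conn(j) via R1 from link(j,a), link(a,i)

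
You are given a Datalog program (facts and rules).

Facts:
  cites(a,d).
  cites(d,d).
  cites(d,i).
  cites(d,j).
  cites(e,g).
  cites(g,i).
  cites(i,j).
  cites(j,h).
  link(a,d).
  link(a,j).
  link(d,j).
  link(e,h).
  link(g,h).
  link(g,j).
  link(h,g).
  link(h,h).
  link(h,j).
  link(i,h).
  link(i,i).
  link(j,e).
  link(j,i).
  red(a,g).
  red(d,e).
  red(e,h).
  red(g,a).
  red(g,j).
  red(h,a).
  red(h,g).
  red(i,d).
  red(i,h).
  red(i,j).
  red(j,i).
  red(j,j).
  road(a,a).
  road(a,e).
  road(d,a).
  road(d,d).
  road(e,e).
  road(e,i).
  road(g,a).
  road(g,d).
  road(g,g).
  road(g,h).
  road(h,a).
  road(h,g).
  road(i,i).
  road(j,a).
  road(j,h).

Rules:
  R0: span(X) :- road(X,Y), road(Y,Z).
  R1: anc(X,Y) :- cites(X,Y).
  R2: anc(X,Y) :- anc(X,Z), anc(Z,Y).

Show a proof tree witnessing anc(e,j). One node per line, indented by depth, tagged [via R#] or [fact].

anc(e,j)  [via R2]
  anc(e,g)  [via R1]
    cites(e,g)  [fact]
  anc(g,j)  [via R2]
    anc(g,i)  [via R1]
      cites(g,i)  [fact]
    anc(i,j)  [via R1]
      cites(i,j)  [fact]

round 1: derive anc(a,d) via R1 from cites(a,d)
round 1: derive anc(d,d) via R1 from cites(d,d)
round 1: derive anc(d,i) via R1 from cites(d,i)
round 1: derive anc(d,j) via R1 from cites(d,j)
round 1: derive anc(e,g) via R1 from cites(e,g)
round 1: derive anc(g,i) via R1 from cites(g,i)
round 1: derive anc(i,j) via R1 from cites(i,j)
round 1: derive anc(j,h) via R1 from cites(j,h)
round 2: derive anc(a,i) via R2 from anc(a,d), anc(d,i)
round 2: derive anc(a,j) via R2 from anc(a,d), anc(d,j)
round 2: derive anc(d,h) via R2 from anc(d,j), anc(j,h)
round 2: derive anc(e,i) via R2 from anc(e,g), anc(g,i)
round 2: derive anc(g,j) via R2 from anc(g,i), anc(i,j)
round 2: derive anc(i,h) via R2 from anc(i,j), anc(j,h)
round 3: derive anc(a,h) via R2 from anc(a,d), anc(d,h)
round 3: derive anc(e,h) via R2 from anc(e,i), anc(i,h)
round 3: derive anc(e,j) via R2 from anc(e,g), anc(g,j)
round 3: derive anc(g,h) via R2 from anc(g,i), anc(i,h)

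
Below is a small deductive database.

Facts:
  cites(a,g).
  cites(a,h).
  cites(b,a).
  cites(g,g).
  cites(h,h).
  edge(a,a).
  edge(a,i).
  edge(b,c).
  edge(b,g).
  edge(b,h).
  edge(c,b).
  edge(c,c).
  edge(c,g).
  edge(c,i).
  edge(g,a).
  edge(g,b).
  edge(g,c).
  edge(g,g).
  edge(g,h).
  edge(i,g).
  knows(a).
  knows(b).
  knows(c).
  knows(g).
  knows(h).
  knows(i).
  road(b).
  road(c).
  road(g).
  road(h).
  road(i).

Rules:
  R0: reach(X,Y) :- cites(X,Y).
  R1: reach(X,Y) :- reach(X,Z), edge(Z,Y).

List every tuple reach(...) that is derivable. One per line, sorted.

reach(a,a)
reach(a,b)
reach(a,c)
reach(a,g)
reach(a,h)
reach(a,i)
reach(b,a)
reach(b,b)
reach(b,c)
reach(b,g)
reach(b,h)
reach(b,i)
reach(g,a)
reach(g,b)
reach(g,c)
reach(g,g)
reach(g,h)
reach(g,i)
reach(h,h)

round 1: derive reach(a,g) via R0 from cites(a,g)
round 1: derive reach(a,h) via R0 from cites(a,h)
round 1: derive reach(b,a) via R0 from cites(b,a)
round 1: derive reach(g,g) via R0 from cites(g,g)
round 1: derive reach(h,h) via R0 from cites(h,h)
round 2: derive reach(a,a) via R1 from reach(a,g), edge(g,a)
round 2: derive reach(a,b) via R1 from reach(a,g), edge(g,b)
round 2: derive reach(a,c) via R1 from reach(a,g), edge(g,c)
round 2: derive reach(b,i) via R1 from reach(b,a), edge(a,i)
round 2: derive reach(g,a) via R1 from reach(g,g), edge(g,a)
round 2: derive reach(g,b) via R1 from reach(g,g), edge(g,b)
round 2: derive reach(g,c) via R1 from reach(g,g), edge(g,c)
round 2: derive reach(g,h) via R1 from reach(g,g), edge(g,h)
round 3: derive reach(a,i) via R1 from reach(a,a), edge(a,i)
round 3: derive reach(b,g) via R1 from reach(b,i), edge(i,g)
round 3: derive reach(g,i) via R1 from reach(g,a), edge(a,i)
round 4: derive reach(b,b) via R1 from reach(b,g), edge(g,b)
round 4: derive reach(b,c) via R1 from reach(b,g), edge(g,c)
round 4: derive reach(b,h) via R1 from reach(b,g), edge(g,h)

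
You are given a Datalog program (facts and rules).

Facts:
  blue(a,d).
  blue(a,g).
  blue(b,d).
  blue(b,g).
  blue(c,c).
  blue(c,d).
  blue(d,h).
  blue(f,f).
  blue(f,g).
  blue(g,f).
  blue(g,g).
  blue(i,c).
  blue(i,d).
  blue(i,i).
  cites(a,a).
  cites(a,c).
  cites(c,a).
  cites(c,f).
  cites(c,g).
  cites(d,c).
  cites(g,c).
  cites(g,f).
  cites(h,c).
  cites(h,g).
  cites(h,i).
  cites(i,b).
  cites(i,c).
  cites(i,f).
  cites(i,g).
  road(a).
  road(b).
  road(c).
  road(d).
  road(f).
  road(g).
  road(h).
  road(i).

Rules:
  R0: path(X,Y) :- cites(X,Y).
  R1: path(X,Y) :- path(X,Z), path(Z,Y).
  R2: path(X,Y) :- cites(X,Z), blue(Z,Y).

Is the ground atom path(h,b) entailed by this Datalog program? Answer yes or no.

round 1: derive path(a,a) via R0 from cites(a,a)
round 1: derive path(a,c) via R0 from cites(a,c)
round 1: derive path(c,a) via R0 from cites(c,a)
round 1: derive path(c,f) via R0 from cites(c,f)
round 1: derive path(c,g) via R0 from cites(c,g)
round 1: derive path(d,c) via R0 from cites(d,c)
round 1: derive path(g,c) via R0 from cites(g,c)
round 1: derive path(g,f) via R0 from cites(g,f)
round 1: derive path(h,c) via R0 from cites(h,c)
round 1: derive path(h,g) via R0 from cites(h,g)
round 1: derive path(h,i) via R0 from cites(h,i)
round 1: derive path(i,b) via R0 from cites(i,b)
round 1: derive path(i,c) via R0 from cites(i,c)
round 1: derive path(i,f) via R0 from cites(i,f)
round 1: derive path(i,g) via R0 from cites(i,g)
round 1: derive path(a,d) via R2 from cites(a,a), blue(a,d)
round 1: derive path(a,g) via R2 from cites(a,a), blue(a,g)
round 1: derive path(c,d) via R2 from cites(c,a), blue(a,d)
round 1: derive path(d,d) via R2 from cites(d,c), blue(c,d)
round 1: derive path(g,d) via R2 from cites(g,c), blue(c,d)
round 1: derive path(g,g) via R2 from cites(g,f), blue(f,g)
round 1: derive path(h,d) via R2 from cites(h,c), blue(c,d)
round 1: derive path(h,f) via R2 from cites(h,g), blue(g,f)
round 1: derive path(i,d) via R2 from cites(i,b), blue(b,d)
round 2: derive path(a,f) via R1 from path(a,c), path(c,f)
round 2: derive path(c,c) via R1 from path(c,a), path(a,c)
round 2: derive path(d,a) via R1 from path(d,c), path(c,a)
round 2: derive path(d,f) via R1 from path(d,c), path(c,f)
round 2: derive path(d,g) via R1 from path(d,c), path(c,g)
round 2: derive path(g,a) via R1 from path(g,c), path(c,a)
round 2: derive path(h,a) via R1 from path(h,c), path(c,a)
round 2: derive path(h,b) via R1 from path(h,i), path(i,b)
round 2: derive path(i,a) via R1 from path(i,c), path(c,a)

yes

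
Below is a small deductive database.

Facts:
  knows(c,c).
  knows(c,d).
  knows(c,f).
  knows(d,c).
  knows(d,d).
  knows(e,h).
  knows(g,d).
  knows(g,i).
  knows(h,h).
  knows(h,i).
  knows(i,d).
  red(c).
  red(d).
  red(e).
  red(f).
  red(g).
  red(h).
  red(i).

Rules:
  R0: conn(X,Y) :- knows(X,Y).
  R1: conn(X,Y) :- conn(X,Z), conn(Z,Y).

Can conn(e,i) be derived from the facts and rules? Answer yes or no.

round 1: derive conn(c,c) via R0 from knows(c,c)
round 1: derive conn(c,d) via R0 from knows(c,d)
round 1: derive conn(c,f) via R0 from knows(c,f)
round 1: derive conn(d,c) via R0 from knows(d,c)
round 1: derive conn(d,d) via R0 from knows(d,d)
round 1: derive conn(e,h) via R0 from knows(e,h)
round 1: derive conn(g,d) via R0 from knows(g,d)
round 1: derive conn(g,i) via R0 from knows(g,i)
round 1: derive conn(h,h) via R0 from knows(h,h)
round 1: derive conn(h,i) via R0 from knows(h,i)
round 1: derive conn(i,d) via R0 from knows(i,d)
round 2: derive conn(d,f) via R1 from conn(d,c), conn(c,f)
round 2: derive conn(e,i) via R1 from conn(e,h), conn(h,i)
round 2: derive conn(g,c) via R1 from conn(g,d), conn(d,c)
round 2: derive conn(h,d) via R1 from conn(h,i), conn(i,d)
round 2: derive conn(i,c) via R1 from conn(i,d), conn(d,c)
round 3: derive conn(e,c) via R1 from conn(e,i), conn(i,c)
round 3: derive conn(e,d) via R1 from conn(e,h), conn(h,d)
round 3: derive conn(g,f) via R1 from conn(g,c), conn(c,f)
round 3: derive conn(h,c) via R1 from conn(h,d), conn(d,c)
round 3: derive conn(h,f) via R1 from conn(h,d), conn(d,f)
round 3: derive conn(i,f) via R1 from conn(i,c), conn(c,f)
round 4: derive conn(e,f) via R1 from conn(e,c), conn(c,f)

yes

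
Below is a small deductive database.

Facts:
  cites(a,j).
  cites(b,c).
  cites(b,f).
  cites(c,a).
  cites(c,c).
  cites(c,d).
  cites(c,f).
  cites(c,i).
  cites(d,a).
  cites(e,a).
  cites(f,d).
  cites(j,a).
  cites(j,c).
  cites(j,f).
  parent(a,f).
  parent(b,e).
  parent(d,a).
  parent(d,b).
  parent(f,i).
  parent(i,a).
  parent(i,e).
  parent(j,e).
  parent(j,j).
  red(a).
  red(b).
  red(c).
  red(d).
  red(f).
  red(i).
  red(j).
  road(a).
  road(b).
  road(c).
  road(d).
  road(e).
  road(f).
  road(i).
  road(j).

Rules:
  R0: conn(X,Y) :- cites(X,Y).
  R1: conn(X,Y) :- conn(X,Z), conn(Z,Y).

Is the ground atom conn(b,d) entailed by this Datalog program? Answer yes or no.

round 1: derive conn(a,j) via R0 from cites(a,j)
round 1: derive conn(b,c) via R0 from cites(b,c)
round 1: derive conn(b,f) via R0 from cites(b,f)
round 1: derive conn(c,a) via R0 from cites(c,a)
round 1: derive conn(c,c) via R0 from cites(c,c)
round 1: derive conn(c,d) via R0 from cites(c,d)
round 1: derive conn(c,f) via R0 from cites(c,f)
round 1: derive conn(c,i) via R0 from cites(c,i)
round 1: derive conn(d,a) via R0 from cites(d,a)
round 1: derive conn(e,a) via R0 from cites(e,a)
round 1: derive conn(f,d) via R0 from cites(f,d)
round 1: derive conn(j,a) via R0 from cites(j,a)
round 1: derive conn(j,c) via R0 from cites(j,c)
round 1: derive conn(j,f) via R0 from cites(j,f)
round 2: derive conn(a,a) via R1 from conn(a,j), conn(j,a)
round 2: derive conn(a,c) via R1 from conn(a,j), conn(j,c)
round 2: derive conn(a,f) via R1 from conn(a,j), conn(j,f)
round 2: derive conn(b,a) via R1 from conn(b,c), conn(c,a)
round 2: derive conn(b,d) via R1 from conn(b,c), conn(c,d)
round 2: derive conn(b,i) via R1 from conn(b,c), conn(c,i)
round 2: derive conn(c,j) via R1 from conn(c,a), conn(a,j)
round 2: derive conn(d,j) via R1 from conn(d,a), conn(a,j)
round 2: derive conn(e,j) via R1 from conn(e,a), conn(a,j)
round 2: derive conn(f,a) via R1 from conn(f,d), conn(d,a)
round 2: derive conn(j,d) via R1 from conn(j,c), conn(c,d)
round 2: derive conn(j,i) via R1 from conn(j,c), conn(c,i)
round 2: derive conn(j,j) via R1 from conn(j,a), conn(a,j)
round 3: derive conn(a,d) via R1 from conn(a,c), conn(c,d)
round 3: derive conn(a,i) via R1 from conn(a,c), conn(c,i)
round 3: derive conn(b,j) via R1 from conn(b,a), conn(a,j)
round 3: derive conn(d,c) via R1 from conn(d,a), conn(a,c)
round 3: derive conn(d,d) via R1 from conn(d,j), conn(j,d)
round 3: derive conn(d,f) via R1 from conn(d,a), conn(a,f)
round 3: derive conn(d,i) via R1 from conn(d,j), conn(j,i)
round 3: derive conn(e,c) via R1 from conn(e,a), conn(a,c)
round 3: derive conn(e,d) via R1 from conn(e,j), conn(j,d)
round 3: derive conn(e,f) via R1 from conn(e,a), conn(a,f)
round 3: derive conn(e,i) via R1 from conn(e,j), conn(j,i)
round 3: derive conn(f,c) via R1 from conn(f,a), conn(a,c)
round 3: derive conn(f,f) via R1 from conn(f,a), conn(a,f)
round 3: derive conn(f,j) via R1 from conn(f,a), conn(a,j)
round 4: derive conn(f,i) via R1 from conn(f,a), conn(a,i)

yes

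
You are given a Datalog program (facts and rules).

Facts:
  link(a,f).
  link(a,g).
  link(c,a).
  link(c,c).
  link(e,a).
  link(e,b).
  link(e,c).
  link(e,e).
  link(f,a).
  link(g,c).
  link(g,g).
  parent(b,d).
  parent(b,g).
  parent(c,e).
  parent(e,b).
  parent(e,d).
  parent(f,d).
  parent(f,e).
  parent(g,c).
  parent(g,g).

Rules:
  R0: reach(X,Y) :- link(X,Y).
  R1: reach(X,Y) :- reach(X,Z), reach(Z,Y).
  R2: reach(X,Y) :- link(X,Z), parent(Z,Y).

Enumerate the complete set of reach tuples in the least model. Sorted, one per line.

reach(a,a)
reach(a,b)
reach(a,c)
reach(a,d)
reach(a,e)
reach(a,f)
reach(a,g)
reach(c,a)
reach(c,b)
reach(c,c)
reach(c,d)
reach(c,e)
reach(c,f)
reach(c,g)
reach(e,a)
reach(e,b)
reach(e,c)
reach(e,d)
reach(e,e)
reach(e,f)
reach(e,g)
reach(f,a)
reach(f,b)
reach(f,c)
reach(f,d)
reach(f,e)
reach(f,f)
reach(f,g)
reach(g,a)
reach(g,b)
reach(g,c)
reach(g,d)
reach(g,e)
reach(g,f)
reach(g,g)

round 1: derive reach(a,f) via R0 from link(a,f)
round 1: derive reach(a,g) via R0 from link(a,g)
round 1: derive reach(c,a) via R0 from link(c,a)
round 1: derive reach(c,c) via R0 from link(c,c)
round 1: derive reach(e,a) via R0 from link(e,a)
round 1: derive reach(e,b) via R0 from link(e,b)
round 1: derive reach(e,c) via R0 from link(e,c)
round 1: derive reach(e,e) via R0 from link(e,e)
round 1: derive reach(f,a) via R0 from link(f,a)
round 1: derive reach(g,c) via R0 from link(g,c)
round 1: derive reach(g,g) via R0 from link(g,g)
round 1: derive reach(a,c) via R2 from link(a,g), parent(g,c)
round 1: derive reach(a,d) via R2 from link(a,f), parent(f,d)
round 1: derive reach(a,e) via R2 from link(a,f), parent(f,e)
round 1: derive reach(c,e) via R2 from link(c,c), parent(c,e)
round 1: derive reach(e,d) via R2 from link(e,b), parent(b,d)
round 1: derive reach(e,g) via R2 from link(e,b), parent(b,g)
round 1: derive reach(g,e) via R2 from link(g,c), parent(c,e)
round 2: derive reach(a,a) via R1 from reach(a,c), reach(c,a)
round 2: derive reach(a,b) via R1 from reach(a,e), reach(e,b)
round 2: derive reach(c,b) via R1 from reach(c,e), reach(e,b)
round 2: derive reach(c,d) via R1 from reach(c,a), reach(a,d)
round 2: derive reach(c,f) via R1 from reach(c,a), reach(a,f)
round 2: derive reach(c,g) via R1 from reach(c,a), reach(a,g)
round 2: derive reach(e,f) via R1 from reach(e,a), reach(a,f)
round 2: derive reach(f,c) via R1 from reach(f,a), reach(a,c)
round 2: derive reach(f,d) via R1 from reach(f,a), reach(a,d)
round 2: derive reach(f,e) via R1 from reach(f,a), reach(a,e)
round 2: derive reach(f,f) via R1 from reach(f,a), reach(a,f)
round 2: derive reach(f,g) via R1 from reach(f,a), reach(a,g)
round 2: derive reach(g,a) via R1 from reach(g,c), reach(c,a)
round 2: derive reach(g,b) via R1 from reach(g,e), reach(e,b)
round 2: derive reach(g,d) via R1 from reach(g,e), reach(e,d)
round 3: derive reach(f,b) via R1 from reach(f,a), reach(a,b)
round 3: derive reach(g,f) via R1 from reach(g,a), reach(a,f)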